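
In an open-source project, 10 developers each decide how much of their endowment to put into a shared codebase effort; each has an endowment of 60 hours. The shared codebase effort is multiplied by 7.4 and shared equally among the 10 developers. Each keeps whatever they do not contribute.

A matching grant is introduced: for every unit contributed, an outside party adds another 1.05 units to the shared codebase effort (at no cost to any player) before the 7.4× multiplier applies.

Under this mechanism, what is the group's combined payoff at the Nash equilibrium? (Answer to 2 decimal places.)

9102.00 hours

The effective private return per unit is now 7.4 × 2.05 / 10 = 1.5170 > 1, so every player's dominant strategy flips to full contribution.
At the Nash equilibrium everyone contributes 60. Group total payoff = 7.4 × 2.05 × 600 = 9102.00.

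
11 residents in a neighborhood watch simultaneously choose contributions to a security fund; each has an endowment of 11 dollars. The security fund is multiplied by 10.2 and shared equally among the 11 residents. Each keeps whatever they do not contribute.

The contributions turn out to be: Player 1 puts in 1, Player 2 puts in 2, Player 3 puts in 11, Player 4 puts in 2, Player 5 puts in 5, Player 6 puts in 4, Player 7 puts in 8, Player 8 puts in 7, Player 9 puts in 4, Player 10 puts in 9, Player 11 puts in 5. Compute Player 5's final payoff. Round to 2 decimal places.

59.78 dollars

Total contributed: 1 + 2 + 11 + 2 + 5 + 4 + 8 + 7 + 4 + 9 + 5 = 58.
Each receives 10.2 × 58 / 11 = 53.78 from the security fund.
Player 5 keeps 11 − 5 = 6, so Player 5's payoff is 6 + 53.78 = 59.78.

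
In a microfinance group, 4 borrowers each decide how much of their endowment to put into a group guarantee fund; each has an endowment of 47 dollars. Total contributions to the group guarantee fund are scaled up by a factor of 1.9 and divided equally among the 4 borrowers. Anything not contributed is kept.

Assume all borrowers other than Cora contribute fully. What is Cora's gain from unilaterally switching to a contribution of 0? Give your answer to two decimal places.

Switching from a contribution of 47 to 0 lets Cora keep an extra 47 dollars, but lowers the group guarantee fund by 47, which costs Cora their own share of that drop: 1.9/4 × 47 = 22.32.
Net gain = 47 − 22.32 = 24.68. The private return per contributed unit (0.4750) is below 1, so free-riding is indeed the best response regardless of what the others do.

24.68 dollars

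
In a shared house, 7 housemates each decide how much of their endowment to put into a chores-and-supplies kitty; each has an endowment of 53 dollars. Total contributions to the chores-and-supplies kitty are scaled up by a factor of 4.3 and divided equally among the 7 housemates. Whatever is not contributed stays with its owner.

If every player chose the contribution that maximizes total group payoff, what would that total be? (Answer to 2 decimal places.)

Each contributed unit returns 4.300 to the group as a whole (0.6143 to each of 7 players), which exceeds 1, so the social optimum is full contribution: group total = 4.300 × 371 = 1595.30.

1595.30 dollars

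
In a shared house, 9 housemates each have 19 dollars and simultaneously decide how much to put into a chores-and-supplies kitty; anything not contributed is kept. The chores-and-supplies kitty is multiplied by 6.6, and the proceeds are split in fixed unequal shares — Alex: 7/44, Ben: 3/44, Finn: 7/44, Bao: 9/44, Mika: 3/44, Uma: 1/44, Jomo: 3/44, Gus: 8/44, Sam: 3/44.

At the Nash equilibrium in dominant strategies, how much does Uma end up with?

30.40 dollars

A player with share s gets back 6.6·s per unit contributed, so full contribution is dominant for anyone with s > 1/6.6 = 0.1515 and zero contribution is dominant for anyone below.
Alex, Finn, Bao and Gus clear that bar, contributing 19 each; the remaining 5 contribute 0. Total contributed: 76.
Uma keeps 19 and receives 6.6 × 76 × 1/44 = 11.40 from the chores-and-supplies kitty, for a payoff of 30.40.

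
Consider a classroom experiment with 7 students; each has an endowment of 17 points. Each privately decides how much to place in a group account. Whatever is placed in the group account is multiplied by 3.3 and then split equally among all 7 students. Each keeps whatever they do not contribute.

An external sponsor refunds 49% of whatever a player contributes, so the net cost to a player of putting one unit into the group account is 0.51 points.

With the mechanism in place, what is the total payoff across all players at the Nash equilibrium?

119.00 points

Even with the mechanism, each unit contributed returns only (3.3/7) / 0.51 = 0.9244 per unit of net cost, so contributing nothing is still dominant.
Everyone keeps their endowment and the group total is 7 × 17 = 119.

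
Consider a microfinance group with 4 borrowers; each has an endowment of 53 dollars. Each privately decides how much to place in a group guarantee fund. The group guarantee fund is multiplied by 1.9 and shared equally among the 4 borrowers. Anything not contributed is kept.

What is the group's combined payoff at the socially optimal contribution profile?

402.80 dollars

Each contributed unit returns 1.900 to the group as a whole (0.4750 to each of 4 players), which exceeds 1, so the social optimum is full contribution: group total = 1.900 × 212 = 402.80.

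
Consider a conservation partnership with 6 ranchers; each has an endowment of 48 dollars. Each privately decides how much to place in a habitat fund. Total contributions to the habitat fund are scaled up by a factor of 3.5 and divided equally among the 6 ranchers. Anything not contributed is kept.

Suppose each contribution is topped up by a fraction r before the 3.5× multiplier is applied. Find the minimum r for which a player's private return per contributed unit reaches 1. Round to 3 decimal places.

With matching at rate r, one contributed unit becomes (1 + r) in the habitat fund and returns 3.5 × (1 + r) / 6 to the contributor.
Setting this equal to 1: 1 + r = 6/3.5 = 1.7143.
So the minimum matching rate is r = 1.7143 − 1 = 0.714.

0.714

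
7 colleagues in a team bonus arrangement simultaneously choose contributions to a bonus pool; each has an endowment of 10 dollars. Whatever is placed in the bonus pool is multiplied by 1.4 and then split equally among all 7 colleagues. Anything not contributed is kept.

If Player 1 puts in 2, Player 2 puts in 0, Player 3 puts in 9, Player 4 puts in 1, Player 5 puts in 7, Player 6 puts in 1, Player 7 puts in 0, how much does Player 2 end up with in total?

14.00 dollars

Total contributed: 2 + 0 + 9 + 1 + 7 + 1 + 0 = 20.
Each receives 1.4 × 20 / 7 = 4.00 from the bonus pool.
Player 2 keeps 10 − 0 = 10, so Player 2's payoff is 10 + 4.00 = 14.00.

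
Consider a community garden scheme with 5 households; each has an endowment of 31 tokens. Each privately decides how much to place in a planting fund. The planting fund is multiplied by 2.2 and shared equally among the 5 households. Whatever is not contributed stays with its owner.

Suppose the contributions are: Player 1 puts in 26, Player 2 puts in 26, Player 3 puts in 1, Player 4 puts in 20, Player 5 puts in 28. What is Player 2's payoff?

Total contributed: 26 + 26 + 1 + 20 + 28 = 101.
Each receives 2.2 × 101 / 5 = 44.44 from the planting fund.
Player 2 keeps 31 − 26 = 5, so Player 2's payoff is 5 + 44.44 = 49.44.

49.44 tokens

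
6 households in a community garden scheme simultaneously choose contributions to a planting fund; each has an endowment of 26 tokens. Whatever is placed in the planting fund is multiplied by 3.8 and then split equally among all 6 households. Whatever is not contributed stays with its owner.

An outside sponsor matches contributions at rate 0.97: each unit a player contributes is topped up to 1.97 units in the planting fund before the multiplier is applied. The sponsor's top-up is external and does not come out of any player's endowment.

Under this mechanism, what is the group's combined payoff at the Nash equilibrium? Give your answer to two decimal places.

The effective private return per unit is now 3.8 × 1.97 / 6 = 1.2477 > 1, so every player's dominant strategy flips to full contribution.
So the Nash equilibrium is full contribution by all 6; the group earns 3.8 × 1.97 × 156 = 1167.82.

1167.82 tokens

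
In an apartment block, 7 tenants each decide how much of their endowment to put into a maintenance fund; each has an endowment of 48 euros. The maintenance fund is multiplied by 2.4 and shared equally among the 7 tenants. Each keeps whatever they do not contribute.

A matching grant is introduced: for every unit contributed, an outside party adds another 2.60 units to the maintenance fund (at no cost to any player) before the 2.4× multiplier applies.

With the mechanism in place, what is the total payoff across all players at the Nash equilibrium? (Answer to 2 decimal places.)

2903.04 euros

Under the mechanism each unit contributed yields 2.4 × 3.60 / 7 = 1.2343 back to its contributor per unit of net cost, which exceeds 1, making full contribution the dominant choice for everyone.
So the Nash equilibrium is full contribution by all 7; the group earns 2.4 × 3.60 × 336 = 2903.04.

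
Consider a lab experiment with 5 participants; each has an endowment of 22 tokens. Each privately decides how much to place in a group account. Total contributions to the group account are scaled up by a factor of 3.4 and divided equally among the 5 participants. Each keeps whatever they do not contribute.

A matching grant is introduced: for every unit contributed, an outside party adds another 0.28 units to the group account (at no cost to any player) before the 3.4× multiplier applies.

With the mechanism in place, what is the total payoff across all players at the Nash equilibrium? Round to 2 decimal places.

The effective private return is 3.4 × 1.28 / 5 = 0.8704, which is still under 1, so the mechanism doesn't change anyone's dominant strategy: zero contribution.
At the Nash equilibrium no one contributes; group total payoff = 5 × 22 = 110.

110.00 tokens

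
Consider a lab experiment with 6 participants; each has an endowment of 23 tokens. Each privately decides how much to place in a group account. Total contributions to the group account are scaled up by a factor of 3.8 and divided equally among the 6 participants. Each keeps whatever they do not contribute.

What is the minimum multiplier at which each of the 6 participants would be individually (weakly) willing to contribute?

A contributed unit returns (multiplier)/6 to its contributor.
This reaches 1 exactly when the multiplier is 6.

6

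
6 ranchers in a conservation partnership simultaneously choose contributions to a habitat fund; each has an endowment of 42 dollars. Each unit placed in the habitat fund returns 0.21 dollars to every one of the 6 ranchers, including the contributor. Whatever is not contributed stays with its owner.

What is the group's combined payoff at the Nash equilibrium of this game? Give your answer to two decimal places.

252.00 dollars

The private return per contributed unit is 0.21 < 1, so contributing 0 is dominant for every player. At the Nash equilibrium everyone keeps their 42, and the group total is 6 × 42 = 252.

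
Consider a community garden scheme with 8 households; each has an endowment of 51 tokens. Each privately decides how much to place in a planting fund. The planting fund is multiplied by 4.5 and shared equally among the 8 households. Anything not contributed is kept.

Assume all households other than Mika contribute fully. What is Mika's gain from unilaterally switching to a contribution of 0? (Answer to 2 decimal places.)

Switching from a contribution of 51 to 0 lets Mika keep an extra 51 tokens, but lowers the planting fund by 51, which costs Mika their own share of that drop: 4.5/8 × 51 = 28.69.
Net gain = 51 − 28.69 = 22.31. The private return per contributed unit (0.5625) is below 1, so free-riding is indeed the best response regardless of what the others do.

22.31 tokens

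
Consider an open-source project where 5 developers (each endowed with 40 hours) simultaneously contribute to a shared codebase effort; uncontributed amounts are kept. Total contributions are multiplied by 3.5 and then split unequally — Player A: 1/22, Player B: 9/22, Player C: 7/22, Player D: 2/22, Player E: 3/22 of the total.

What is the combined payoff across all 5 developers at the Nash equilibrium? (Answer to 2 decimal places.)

For player j, contributing a unit is worthwhile iff 3.5 × (j's share) ≥ 1, i.e. iff j's share is at least 0.2857.
Player B and Player C clear that bar, contributing 40 each; the remaining 3 contribute 0. Total contributed: 80.
The shared codebase effort pays out 3.5 × 80 = 280.00 in total (split across the unequal shares, but the aggregate is all that matters for the group sum).
The 3 free-riders keep 40 each, adding 120. Group total = 120 + 280.00 = 400.00.

400.00 hours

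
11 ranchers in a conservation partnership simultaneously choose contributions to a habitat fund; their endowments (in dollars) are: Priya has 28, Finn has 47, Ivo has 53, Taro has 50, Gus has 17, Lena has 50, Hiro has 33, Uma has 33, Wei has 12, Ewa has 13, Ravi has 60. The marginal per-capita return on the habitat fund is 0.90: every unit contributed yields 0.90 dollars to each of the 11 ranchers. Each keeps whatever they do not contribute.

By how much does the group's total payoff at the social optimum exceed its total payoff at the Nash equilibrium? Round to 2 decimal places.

3524.40 dollars

The private return per contributed unit is 0.90 < 1 for everyone, so the Nash equilibrium is zero contribution and the group total is Σ E_j = 28 + 47 + 53 + 50 + 17 + 50 + 33 + 33 + 12 + 13 + 60 = 396.
Each contributed unit returns 9.900 to the group, so the social optimum is full contribution by everyone: group total = 9.900 × 396 = 3920.40.
Efficiency loss = (9.900 − 1) × 396 = 3524.40.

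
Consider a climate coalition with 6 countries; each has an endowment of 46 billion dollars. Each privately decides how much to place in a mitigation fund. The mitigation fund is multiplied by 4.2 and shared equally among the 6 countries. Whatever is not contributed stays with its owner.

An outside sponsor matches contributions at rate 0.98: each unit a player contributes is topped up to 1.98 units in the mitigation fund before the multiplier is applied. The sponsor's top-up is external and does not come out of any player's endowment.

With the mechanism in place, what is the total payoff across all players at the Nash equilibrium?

2295.22 billion dollars

Under the mechanism each unit contributed yields 4.2 × 1.98 / 6 = 1.3860 back to its contributor per unit of net cost, which exceeds 1, making full contribution the dominant choice for everyone.
So the Nash equilibrium is full contribution by all 6; the group earns 4.2 × 1.98 × 276 = 2295.22.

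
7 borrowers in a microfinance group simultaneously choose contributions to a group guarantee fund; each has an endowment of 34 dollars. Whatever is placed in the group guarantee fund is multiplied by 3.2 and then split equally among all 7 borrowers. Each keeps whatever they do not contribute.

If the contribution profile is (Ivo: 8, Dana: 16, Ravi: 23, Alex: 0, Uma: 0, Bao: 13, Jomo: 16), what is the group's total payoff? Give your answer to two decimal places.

405.20 dollars

Total contributed: 8 + 16 + 23 + 0 + 0 + 13 + 16 = 76; total kept: 7 × 34 − 76 = 162.
The group guarantee fund pays out 3.2 × 76 = 243.20 in aggregate.
Group total = 162 + 243.20 = 405.20.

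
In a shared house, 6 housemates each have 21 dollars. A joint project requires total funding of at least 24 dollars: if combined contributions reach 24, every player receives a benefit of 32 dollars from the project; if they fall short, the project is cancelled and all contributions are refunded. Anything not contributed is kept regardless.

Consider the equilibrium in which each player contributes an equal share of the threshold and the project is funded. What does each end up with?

49 dollars

Equal share of the threshold: 24/6 = 4.
At this profile no one gains by cutting their contribution: any cut drops the total below 24, the project is cancelled, contributions are refunded, and the deviator ends with 21, which is less than 21 − 4 + 32 = 49. Contributing more than 4 just wastes the excess. So contributing exactly 4 is a best response.
Each player's payoff: 21 − 4 + 32 = 49.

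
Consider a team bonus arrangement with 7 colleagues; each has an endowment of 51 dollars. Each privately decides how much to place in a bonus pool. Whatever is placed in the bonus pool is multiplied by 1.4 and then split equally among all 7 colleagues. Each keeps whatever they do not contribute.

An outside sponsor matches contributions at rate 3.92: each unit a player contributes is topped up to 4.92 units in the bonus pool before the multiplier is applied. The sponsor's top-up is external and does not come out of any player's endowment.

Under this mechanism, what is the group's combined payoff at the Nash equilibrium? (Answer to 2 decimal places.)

Even with the mechanism, each unit contributed returns only 1.4 × 4.92 / 7 = 0.9840 per unit of net cost, so contributing nothing is still dominant.
Everyone keeps their endowment and the group total is 7 × 51 = 357.

357.00 dollars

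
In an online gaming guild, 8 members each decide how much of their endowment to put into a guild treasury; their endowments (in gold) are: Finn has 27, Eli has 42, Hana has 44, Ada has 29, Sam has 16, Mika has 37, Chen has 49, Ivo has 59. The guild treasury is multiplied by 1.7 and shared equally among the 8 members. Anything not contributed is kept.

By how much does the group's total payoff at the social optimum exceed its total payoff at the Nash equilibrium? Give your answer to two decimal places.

212.10 gold

The private return per contributed unit is 1.7/8 = 0.2125 < 1 for every player regardless of endowment, so the Nash equilibrium is zero contribution and the group total is Σ E_j = 27 + 42 + 44 + 29 + 16 + 37 + 49 + 59 = 303.
Each contributed unit returns 1.700 to the group, so the social optimum is full contribution by everyone: group total = 1.700 × 303 = 515.10.
Efficiency loss = (1.700 − 1) × 303 = 212.10.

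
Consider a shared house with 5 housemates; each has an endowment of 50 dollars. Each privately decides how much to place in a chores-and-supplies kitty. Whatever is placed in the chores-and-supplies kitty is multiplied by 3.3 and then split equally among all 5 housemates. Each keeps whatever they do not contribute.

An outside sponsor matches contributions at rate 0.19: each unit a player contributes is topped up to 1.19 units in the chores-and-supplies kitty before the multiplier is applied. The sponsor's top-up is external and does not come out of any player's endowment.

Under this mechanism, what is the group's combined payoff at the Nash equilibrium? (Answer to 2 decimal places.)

The effective private return is 3.3 × 1.19 / 5 = 0.7854, which is still under 1, so the mechanism doesn't change anyone's dominant strategy: zero contribution.
At the Nash equilibrium no one contributes; group total payoff = 5 × 50 = 250.

250.00 dollars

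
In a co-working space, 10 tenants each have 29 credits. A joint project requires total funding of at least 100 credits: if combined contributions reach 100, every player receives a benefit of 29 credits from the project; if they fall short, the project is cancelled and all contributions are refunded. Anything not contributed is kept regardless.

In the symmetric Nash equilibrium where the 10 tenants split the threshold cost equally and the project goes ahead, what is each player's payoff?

48 credits

Equal share of the threshold: 100/10 = 10.
At this profile no one gains by cutting their contribution: any cut drops the total below 100, the project is cancelled, contributions are refunded, and the deviator ends with 29, which is less than 29 − 10 + 29 = 48. Contributing more than 10 just wastes the excess. So contributing exactly 10 is a best response.
Each player's payoff: 29 − 10 + 29 = 48.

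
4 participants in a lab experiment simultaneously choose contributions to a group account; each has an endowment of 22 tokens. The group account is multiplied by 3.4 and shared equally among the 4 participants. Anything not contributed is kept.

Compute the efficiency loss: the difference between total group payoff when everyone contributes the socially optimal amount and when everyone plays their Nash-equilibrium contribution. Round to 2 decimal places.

211.20 tokens

Each contributed unit returns 3.4/4 = 0.8500 to its contributor — below 1 — so contributing 0 is dominant for every player. At the Nash equilibrium everyone keeps their 22, and the group total is 4 × 22 = 88.
Each contributed unit returns 3.400 to the group as a whole (0.8500 to each of 4 players), which exceeds 1, so the social optimum is full contribution: group total = 3.400 × 88 = 299.20.
Efficiency loss = 299.20 − 88 = 211.20.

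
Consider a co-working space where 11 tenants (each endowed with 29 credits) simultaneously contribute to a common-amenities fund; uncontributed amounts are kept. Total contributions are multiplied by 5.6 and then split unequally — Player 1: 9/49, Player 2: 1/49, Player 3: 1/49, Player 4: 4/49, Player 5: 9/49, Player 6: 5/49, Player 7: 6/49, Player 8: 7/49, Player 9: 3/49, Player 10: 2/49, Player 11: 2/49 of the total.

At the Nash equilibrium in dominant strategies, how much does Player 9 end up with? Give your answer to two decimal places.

48.89 credits

A player with share s gets back 5.6·s per unit contributed, so full contribution is dominant for anyone with s > 1/5.6 = 0.1786 and zero contribution is dominant for anyone below.
Player 1 and Player 5 are above the threshold, contributing 29 each; the remaining 9 contribute 0. Total contributed: 58.
Player 9 keeps 29 and receives 5.6 × 58 × 3/49 = 19.89 from the common-amenities fund, for a payoff of 48.89.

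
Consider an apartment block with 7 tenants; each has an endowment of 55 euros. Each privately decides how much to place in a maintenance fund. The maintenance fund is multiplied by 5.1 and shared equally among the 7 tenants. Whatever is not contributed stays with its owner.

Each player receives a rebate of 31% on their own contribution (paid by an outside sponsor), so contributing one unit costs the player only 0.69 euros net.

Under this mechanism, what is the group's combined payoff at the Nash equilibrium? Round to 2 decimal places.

Under the mechanism each unit contributed yields (5.1/7) / 0.69 = 1.0559 back to its contributor per unit of net cost, which exceeds 1, making full contribution the dominant choice for everyone.
At the Nash equilibrium everyone contributes 55. Group total payoff = 7 × (55 × 0.31 + 5.1 × 55) = 2082.85.

2082.85 euros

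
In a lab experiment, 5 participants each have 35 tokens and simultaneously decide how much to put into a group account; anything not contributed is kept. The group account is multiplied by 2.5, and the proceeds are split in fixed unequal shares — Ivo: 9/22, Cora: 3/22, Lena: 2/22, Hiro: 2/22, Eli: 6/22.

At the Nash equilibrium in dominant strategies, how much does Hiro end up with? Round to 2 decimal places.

42.95 tokens

Player j's private return per contributed unit is 2.5 × (j's share). Contributing is weakly dominant for j when that share is at least 1/2.5 = 0.4000, and contributing 0 is dominant otherwise.
The only share above 0.4000 is Ivo's 9/22, contributing 35; the remaining 4 contribute 0. Total contributed: 35.
Hiro keeps 35 and receives 2.5 × 35 × 2/22 = 7.95 from the group account, for a payoff of 42.95.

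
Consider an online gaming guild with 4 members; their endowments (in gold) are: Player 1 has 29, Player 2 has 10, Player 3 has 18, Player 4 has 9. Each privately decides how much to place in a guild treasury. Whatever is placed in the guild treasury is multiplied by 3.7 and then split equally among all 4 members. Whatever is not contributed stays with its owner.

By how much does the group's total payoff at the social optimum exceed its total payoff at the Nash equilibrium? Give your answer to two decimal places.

178.20 gold

The private return per contributed unit is 3.7/4 = 0.9250 < 1 for every player regardless of endowment, so the Nash equilibrium is zero contribution and the group total is Σ E_j = 29 + 10 + 18 + 9 = 66.
Each contributed unit returns 3.700 to the group, so the social optimum is full contribution by everyone: group total = 3.700 × 66 = 244.20.
Efficiency loss = (3.700 − 1) × 66 = 178.20.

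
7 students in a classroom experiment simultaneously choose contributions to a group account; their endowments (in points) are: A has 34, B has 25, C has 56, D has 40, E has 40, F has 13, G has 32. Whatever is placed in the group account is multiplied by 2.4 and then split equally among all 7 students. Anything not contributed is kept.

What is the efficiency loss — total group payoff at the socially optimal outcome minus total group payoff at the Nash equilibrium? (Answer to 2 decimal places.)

336.00 points

The private return per contributed unit is 2.4/7 = 0.3429 < 1 for every player regardless of endowment, so the Nash equilibrium is zero contribution and the group total is Σ E_j = 34 + 25 + 56 + 40 + 40 + 13 + 32 = 240.
Each contributed unit returns 2.400 to the group, so the social optimum is full contribution by everyone: group total = 2.400 × 240 = 576.00.
Efficiency loss = (2.400 − 1) × 240 = 336.00.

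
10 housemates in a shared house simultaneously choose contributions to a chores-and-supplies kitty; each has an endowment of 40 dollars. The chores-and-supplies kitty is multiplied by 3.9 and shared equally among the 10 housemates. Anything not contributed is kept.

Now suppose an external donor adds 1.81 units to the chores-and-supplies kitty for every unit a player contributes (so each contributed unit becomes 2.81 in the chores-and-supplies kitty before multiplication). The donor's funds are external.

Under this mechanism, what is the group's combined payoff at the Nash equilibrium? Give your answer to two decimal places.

4383.60 dollars

With the mechanism, a contributed unit returns 3.9 × 2.81 / 10 = 1.0959 per unit of net cost to the contributor — now above 1 — so contributing fully is weakly dominant for every player.
So the Nash equilibrium is full contribution by all 10; the group earns 3.9 × 2.81 × 400 = 4383.60.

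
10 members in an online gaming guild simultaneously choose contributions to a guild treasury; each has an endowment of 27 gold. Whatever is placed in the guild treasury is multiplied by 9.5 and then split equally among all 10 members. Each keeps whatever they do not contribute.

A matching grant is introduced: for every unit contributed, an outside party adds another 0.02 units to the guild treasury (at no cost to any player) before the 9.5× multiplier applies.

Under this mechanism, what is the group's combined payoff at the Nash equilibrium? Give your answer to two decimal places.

270.00 gold

Even with the mechanism, each unit contributed returns only 9.5 × 1.02 / 10 = 0.9690 per unit of net cost, so contributing nothing is still dominant.
At the Nash equilibrium no one contributes; group total payoff = 10 × 27 = 270.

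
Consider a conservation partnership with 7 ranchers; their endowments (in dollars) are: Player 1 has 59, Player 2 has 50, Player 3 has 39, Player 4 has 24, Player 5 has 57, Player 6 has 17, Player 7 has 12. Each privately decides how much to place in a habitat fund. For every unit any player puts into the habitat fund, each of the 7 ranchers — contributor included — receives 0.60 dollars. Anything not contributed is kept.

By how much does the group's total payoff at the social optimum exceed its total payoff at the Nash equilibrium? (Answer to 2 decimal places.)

825.60 dollars

The private return per contributed unit is 0.60 < 1 for everyone, so the Nash equilibrium is zero contribution and the group total is Σ E_j = 59 + 50 + 39 + 24 + 57 + 17 + 12 = 258.
Each contributed unit returns 4.200 to the group, so the social optimum is full contribution by everyone: group total = 4.200 × 258 = 1083.60.
Efficiency loss = (4.200 − 1) × 258 = 825.60.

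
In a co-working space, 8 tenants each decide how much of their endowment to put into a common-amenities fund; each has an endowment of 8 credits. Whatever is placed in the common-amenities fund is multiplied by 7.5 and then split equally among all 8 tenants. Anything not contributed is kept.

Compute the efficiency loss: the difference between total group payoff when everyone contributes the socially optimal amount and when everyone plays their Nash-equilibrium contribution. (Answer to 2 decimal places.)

Each contributed unit returns 7.5/8 = 0.9375 to its contributor — below 1 — so contributing 0 is dominant for every player. At the Nash equilibrium everyone keeps their 8, and the group total is 8 × 8 = 64.
Each contributed unit returns 7.500 to the group as a whole (0.9375 to each of 8 players), which exceeds 1, so the social optimum is full contribution: group total = 7.500 × 64 = 480.00.
Efficiency loss = 480.00 − 64 = 416.00.

416.00 credits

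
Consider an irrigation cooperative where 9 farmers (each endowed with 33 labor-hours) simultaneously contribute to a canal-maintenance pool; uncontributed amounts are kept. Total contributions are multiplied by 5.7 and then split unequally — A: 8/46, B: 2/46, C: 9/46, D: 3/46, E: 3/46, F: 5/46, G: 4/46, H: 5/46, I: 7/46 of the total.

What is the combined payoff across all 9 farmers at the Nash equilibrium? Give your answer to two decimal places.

452.10 labor-hours

A player with share s gets back 5.7·s per unit contributed, so full contribution is dominant for anyone with s > 1/5.7 = 0.1754 and zero contribution is dominant for anyone below.
The only share above 0.1754 is C's 9/46, contributing 33; the remaining 8 contribute 0. Total contributed: 33.
The canal-maintenance pool pays out 5.7 × 33 = 188.10 in total (split across the unequal shares, but the aggregate is all that matters for the group sum).
The 8 free-riders keep 33 each, adding 264. Group total = 264 + 188.10 = 452.10.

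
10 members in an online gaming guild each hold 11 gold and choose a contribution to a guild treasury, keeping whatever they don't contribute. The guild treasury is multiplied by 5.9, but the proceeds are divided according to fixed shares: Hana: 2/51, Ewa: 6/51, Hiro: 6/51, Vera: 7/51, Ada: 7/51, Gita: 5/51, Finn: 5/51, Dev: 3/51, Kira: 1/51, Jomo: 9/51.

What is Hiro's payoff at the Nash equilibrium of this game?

18.64 gold

For player j, contributing a unit is worthwhile iff 5.9 × (j's share) ≥ 1, i.e. iff j's share is at least 0.1695.
The only share above 0.1695 is Jomo's 9/51, contributing 11; the remaining 9 contribute 0. Total contributed: 11.
Hiro keeps 11 and receives 5.9 × 11 × 6/51 = 7.64 from the guild treasury, for a payoff of 18.64.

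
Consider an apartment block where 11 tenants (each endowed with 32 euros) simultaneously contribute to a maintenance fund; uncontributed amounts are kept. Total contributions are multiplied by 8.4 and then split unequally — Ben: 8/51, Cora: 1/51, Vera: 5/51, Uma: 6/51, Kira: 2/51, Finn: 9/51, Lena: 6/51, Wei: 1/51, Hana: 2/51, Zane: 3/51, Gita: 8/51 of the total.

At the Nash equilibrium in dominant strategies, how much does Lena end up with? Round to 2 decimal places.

A player with share s gets back 8.4·s per unit contributed, so full contribution is dominant for anyone with s > 1/8.4 = 0.1190 and zero contribution is dominant for anyone below.
The shares above 0.1190 belong to Ben, Finn and Gita, contributing 32 each; the remaining 8 contribute 0. Total contributed: 96.
Lena keeps 32 and receives 8.4 × 96 × 6/51 = 94.87 from the maintenance fund, for a payoff of 126.87.

126.87 euros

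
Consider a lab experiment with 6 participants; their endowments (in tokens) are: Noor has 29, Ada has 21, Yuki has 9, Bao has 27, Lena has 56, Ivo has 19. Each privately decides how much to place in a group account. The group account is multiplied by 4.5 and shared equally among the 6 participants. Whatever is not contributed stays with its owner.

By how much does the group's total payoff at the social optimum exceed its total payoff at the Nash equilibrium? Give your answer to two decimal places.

563.50 tokens

The private return per contributed unit is 4.5/6 = 0.7500 < 1 for every player regardless of endowment, so the Nash equilibrium is zero contribution and the group total is Σ E_j = 29 + 21 + 9 + 27 + 56 + 19 = 161.
Each contributed unit returns 4.500 to the group, so the social optimum is full contribution by everyone: group total = 4.500 × 161 = 724.50.
Efficiency loss = (4.500 − 1) × 161 = 563.50.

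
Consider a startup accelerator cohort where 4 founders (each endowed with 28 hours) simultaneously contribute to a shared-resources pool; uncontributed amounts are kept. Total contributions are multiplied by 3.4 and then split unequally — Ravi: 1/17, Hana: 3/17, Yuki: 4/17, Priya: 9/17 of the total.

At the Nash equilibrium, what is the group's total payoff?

For player j, contributing a unit is worthwhile iff 3.4 × (j's share) ≥ 1, i.e. iff j's share is at least 0.2941.
Priya alone (share 9/17) is above the threshold, contributing 28; the remaining 3 contribute 0. Total contributed: 28.
The shared-resources pool pays out 3.4 × 28 = 95.20 in total (split across the unequal shares, but the aggregate is all that matters for the group sum).
The 3 free-riders keep 28 each, adding 84. Group total = 84 + 95.20 = 179.20.

179.20 hours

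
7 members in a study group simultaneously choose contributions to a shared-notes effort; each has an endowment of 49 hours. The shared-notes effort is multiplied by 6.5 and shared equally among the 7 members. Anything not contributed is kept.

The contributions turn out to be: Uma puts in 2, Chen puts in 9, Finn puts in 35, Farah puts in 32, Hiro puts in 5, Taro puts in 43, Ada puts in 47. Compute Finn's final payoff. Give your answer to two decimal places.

174.64 hours

Total contributed: 2 + 9 + 35 + 32 + 5 + 43 + 47 = 173.
Each receives 6.5 × 173 / 7 = 160.64 from the shared-notes effort.
Finn keeps 49 − 35 = 14, so Finn's payoff is 14 + 160.64 = 174.64.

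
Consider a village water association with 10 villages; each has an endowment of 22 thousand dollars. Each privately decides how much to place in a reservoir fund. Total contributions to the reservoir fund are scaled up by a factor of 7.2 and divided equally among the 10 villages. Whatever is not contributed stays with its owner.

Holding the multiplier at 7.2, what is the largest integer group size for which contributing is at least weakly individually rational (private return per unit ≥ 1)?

Private return per unit is 7.2/(group size), which is ≥ 1 whenever the group size is ≤ 7.2.
The largest such integer is 7.

7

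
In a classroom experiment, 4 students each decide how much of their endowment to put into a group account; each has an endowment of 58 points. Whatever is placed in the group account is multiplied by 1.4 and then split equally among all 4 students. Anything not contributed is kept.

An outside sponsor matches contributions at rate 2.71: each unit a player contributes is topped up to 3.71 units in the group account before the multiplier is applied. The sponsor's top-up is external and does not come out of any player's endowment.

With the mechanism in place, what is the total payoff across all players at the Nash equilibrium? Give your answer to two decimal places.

1205.01 points

With the mechanism, a contributed unit returns 1.4 × 3.71 / 4 = 1.2985 per unit of net cost to the contributor — now above 1 — so contributing fully is weakly dominant for every player.
So the Nash equilibrium is full contribution by all 4; the group earns 1.4 × 3.71 × 232 = 1205.01.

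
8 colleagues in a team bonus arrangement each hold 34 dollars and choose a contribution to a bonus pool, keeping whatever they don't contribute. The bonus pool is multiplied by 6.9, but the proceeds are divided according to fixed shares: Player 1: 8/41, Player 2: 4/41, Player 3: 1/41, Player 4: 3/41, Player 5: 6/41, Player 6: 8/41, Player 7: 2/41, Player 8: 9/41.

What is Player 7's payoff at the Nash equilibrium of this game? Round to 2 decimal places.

A player with share s gets back 6.9·s per unit contributed, so full contribution is dominant for anyone with s > 1/6.9 = 0.1449 and zero contribution is dominant for anyone below.
Player 1, Player 5, Player 6 and Player 8 are above the threshold, contributing 34 each; the remaining 4 contribute 0. Total contributed: 136.
Player 7 keeps 34 and receives 6.9 × 136 × 2/41 = 45.78 from the bonus pool, for a payoff of 79.78.

79.78 dollars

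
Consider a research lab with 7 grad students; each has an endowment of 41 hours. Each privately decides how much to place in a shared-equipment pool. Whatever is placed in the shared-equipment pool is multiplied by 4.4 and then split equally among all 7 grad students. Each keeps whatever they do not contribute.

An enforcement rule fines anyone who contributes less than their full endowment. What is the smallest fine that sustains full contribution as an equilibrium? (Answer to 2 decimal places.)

Given the others contribute fully, the best deviation is to contribute 0 (any partial contribution still incurs the fine and gives up units whose private return 0.6286 is below 1).
Deviating from 41 to 0 saves 41 hours but forfeits the deviator's share of the drop in the shared-equipment pool: 4.4/7 × 41 = 25.77.
So the deviation gain is 41 − 25.77 = 15.23, and the fine must be at least 15.23 hours to wipe it out.

15.23 hours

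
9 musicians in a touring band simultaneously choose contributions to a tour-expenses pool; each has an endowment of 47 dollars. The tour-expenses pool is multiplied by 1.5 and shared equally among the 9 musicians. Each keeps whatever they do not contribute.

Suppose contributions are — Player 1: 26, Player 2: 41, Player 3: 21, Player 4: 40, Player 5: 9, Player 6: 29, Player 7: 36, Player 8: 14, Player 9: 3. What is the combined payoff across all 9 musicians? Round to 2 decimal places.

Total contributed: 26 + 41 + 21 + 40 + 9 + 29 + 36 + 14 + 3 = 219; total kept: 9 × 47 − 219 = 204.
The tour-expenses pool pays out 1.5 × 219 = 328.50 in aggregate.
Group total = 204 + 328.50 = 532.50.

532.50 dollars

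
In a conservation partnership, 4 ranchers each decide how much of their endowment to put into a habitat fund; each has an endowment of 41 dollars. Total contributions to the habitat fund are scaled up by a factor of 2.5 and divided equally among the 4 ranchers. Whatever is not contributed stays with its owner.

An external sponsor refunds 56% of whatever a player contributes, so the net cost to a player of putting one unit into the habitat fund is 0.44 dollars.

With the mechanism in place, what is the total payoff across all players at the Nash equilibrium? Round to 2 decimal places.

501.84 dollars

With the mechanism, a contributed unit returns (2.5/4) / 0.44 = 1.4205 per unit of net cost to the contributor — now above 1 — so contributing fully is weakly dominant for every player.
So the Nash equilibrium is full contribution by all 4; the group earns 4 × (41 × 0.56 + 2.5 × 41) = 501.84.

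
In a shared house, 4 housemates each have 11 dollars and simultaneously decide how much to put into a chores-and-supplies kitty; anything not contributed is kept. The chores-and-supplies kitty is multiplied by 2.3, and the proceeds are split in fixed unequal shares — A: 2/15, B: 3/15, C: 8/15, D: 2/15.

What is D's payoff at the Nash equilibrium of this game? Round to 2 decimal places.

14.37 dollars

A player with share s gets back 2.3·s per unit contributed, so full contribution is dominant for anyone with s > 1/2.3 = 0.4348 and zero contribution is dominant for anyone below.
The only share above 0.4348 is C's 8/15, contributing 11; the remaining 3 contribute 0. Total contributed: 11.
D keeps 11 and receives 2.3 × 11 × 2/15 = 3.37 from the chores-and-supplies kitty, for a payoff of 14.37.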